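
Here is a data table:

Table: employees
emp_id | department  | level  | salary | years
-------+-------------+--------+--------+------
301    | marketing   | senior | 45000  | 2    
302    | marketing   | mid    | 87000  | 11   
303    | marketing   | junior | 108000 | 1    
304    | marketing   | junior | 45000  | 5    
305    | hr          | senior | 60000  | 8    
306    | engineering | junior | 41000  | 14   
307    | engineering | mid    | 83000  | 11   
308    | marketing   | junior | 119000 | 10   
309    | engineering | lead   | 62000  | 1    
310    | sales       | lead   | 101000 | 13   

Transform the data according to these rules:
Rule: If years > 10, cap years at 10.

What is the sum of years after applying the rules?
67

Step 1: 4 records have years > 10
Step 2: These records originally summed to 49
Step 3: After capping: 4 × 10 = 40
Step 4: Unaffected records sum: 27
Step 5: Final sum = 40 + 27 = 67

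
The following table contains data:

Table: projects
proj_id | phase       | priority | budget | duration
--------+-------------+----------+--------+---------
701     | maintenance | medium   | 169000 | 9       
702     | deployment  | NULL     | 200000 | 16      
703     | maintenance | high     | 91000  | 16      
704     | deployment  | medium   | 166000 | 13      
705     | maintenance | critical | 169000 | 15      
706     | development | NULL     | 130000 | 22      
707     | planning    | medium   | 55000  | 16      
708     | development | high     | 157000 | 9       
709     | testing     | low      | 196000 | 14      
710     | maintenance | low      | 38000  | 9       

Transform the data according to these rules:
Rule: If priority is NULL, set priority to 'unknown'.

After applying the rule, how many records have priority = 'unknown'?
2

Step 1: Count records where priority IS NULL
Step 2: Found 2 records with NULL priority
Step 3: These records will have priority set to 'unknown'
Step 4: Records already having priority = 'unknown': 0
Step 5: Answer: 2 + 0 = 2 records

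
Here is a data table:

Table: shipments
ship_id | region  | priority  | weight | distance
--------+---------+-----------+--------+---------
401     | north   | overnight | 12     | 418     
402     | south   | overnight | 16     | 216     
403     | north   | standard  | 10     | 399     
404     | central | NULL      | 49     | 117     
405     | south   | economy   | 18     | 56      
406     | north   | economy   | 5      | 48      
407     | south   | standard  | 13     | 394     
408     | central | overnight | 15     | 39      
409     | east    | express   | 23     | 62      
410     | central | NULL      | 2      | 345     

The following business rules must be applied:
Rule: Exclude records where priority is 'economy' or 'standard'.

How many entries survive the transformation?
6

Step 1: Count records to exclude
  - 2 (economy) + 2 (standard) = 4 records
Step 2: Total records: 10
Step 3: Remaining = 10 - 4 = 6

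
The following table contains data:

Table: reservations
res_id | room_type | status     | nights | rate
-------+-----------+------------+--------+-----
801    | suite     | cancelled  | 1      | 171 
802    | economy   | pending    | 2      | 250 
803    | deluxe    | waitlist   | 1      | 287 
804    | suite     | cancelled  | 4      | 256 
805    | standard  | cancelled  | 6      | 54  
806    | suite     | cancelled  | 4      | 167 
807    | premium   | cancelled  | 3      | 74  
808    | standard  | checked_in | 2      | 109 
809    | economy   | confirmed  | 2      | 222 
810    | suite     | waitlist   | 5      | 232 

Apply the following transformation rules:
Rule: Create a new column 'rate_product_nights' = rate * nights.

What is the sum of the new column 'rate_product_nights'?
5018

Step 1: For each record, compute rate * nights
Example calculations:
  171 * 1 = 171
  250 * 2 = 500
  287 * 1 = 287
  ...
Step 2: Sum all derived values
Step 3: Total = 5018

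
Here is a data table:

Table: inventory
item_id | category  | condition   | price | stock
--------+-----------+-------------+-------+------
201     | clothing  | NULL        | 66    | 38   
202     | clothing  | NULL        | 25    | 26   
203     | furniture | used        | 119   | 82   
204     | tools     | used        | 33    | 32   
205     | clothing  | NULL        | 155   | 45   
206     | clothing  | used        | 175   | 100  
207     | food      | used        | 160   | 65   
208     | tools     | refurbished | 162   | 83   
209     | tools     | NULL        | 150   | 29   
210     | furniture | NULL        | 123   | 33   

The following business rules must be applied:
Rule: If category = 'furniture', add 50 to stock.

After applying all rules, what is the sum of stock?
633

Step 1: Count records where category = 'furniture': 2
Step 2: Total bonus added: 2 × 50 = 100
Step 3: Original sum of stock: 533
Step 4: Final sum = 533 + 100 = 633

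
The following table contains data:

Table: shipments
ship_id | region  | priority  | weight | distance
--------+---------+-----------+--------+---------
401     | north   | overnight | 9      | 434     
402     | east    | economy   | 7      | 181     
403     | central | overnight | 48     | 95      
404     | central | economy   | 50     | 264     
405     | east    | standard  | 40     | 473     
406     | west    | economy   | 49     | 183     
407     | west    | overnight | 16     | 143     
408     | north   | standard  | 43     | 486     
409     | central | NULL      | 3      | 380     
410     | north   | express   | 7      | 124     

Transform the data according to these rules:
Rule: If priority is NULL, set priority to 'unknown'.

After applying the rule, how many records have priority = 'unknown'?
1

Step 1: Count records where priority IS NULL
Step 2: Found 1 records with NULL priority
Step 3: These records will have priority set to 'unknown'
Step 4: Records already having priority = 'unknown': 0
Step 5: Answer: 1 + 0 = 1 records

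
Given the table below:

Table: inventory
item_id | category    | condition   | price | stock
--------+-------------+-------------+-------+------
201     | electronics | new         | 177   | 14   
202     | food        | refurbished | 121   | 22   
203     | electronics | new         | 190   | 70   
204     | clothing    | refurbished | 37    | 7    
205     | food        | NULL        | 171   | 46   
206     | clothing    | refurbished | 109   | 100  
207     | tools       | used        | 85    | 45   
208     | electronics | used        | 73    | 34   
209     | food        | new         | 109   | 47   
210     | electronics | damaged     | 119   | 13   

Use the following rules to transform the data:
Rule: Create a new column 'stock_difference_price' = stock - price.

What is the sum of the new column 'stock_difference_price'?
-793

Step 1: For each record, compute stock - price
Example calculations:
  14 - 177 = -163
  22 - 121 = -99
  70 - 190 = -120
  ...
Step 2: Sum all derived values
Step 3: Total = -793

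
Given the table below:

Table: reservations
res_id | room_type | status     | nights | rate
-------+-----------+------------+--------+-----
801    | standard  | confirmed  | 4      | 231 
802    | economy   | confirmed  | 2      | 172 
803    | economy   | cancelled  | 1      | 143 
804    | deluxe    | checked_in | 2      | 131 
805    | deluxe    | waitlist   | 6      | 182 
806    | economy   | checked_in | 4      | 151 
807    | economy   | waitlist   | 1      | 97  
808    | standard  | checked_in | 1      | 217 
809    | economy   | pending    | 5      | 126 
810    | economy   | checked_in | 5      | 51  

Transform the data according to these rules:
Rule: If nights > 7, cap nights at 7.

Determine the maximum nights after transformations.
6

Step 1: Original maximum nights = 6
Step 2: Check cap of 7 against maximum
Step 3: No records exceed the cap (max 6 <= cap 7), so no capping applies
Step 4: Maximum after transformation = 6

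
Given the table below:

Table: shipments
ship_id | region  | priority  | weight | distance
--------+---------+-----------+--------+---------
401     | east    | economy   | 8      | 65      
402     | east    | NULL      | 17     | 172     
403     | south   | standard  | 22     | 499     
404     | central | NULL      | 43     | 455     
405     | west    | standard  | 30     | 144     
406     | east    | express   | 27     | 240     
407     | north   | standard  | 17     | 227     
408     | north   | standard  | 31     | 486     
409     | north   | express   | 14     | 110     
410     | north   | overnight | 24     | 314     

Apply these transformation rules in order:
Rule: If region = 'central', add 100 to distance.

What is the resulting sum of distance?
2812

Step 1: Count records where region = 'central': 1
Step 2: Total bonus added: 1 × 100 = 100
Step 3: Original sum of distance: 2712
Step 4: Final sum = 2712 + 100 = 2812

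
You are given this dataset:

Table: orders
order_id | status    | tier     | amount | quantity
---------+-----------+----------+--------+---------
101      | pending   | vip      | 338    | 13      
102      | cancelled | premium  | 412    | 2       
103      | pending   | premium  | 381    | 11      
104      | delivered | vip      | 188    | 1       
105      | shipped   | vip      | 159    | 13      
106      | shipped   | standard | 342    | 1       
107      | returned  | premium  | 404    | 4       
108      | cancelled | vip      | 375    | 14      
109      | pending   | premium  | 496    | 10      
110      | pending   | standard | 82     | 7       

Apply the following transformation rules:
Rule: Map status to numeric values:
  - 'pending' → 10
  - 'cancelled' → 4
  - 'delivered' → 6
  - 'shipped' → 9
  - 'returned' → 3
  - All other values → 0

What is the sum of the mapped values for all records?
75

Step 1: Apply mapping to each record
Step 2: Count by status:
  'pending': 4 records × 10 = 40
  'cancelled': 2 records × 4 = 8
  'delivered': 1 records × 6 = 6
  'shipped': 2 records × 9 = 18
  'returned': 1 records × 3 = 3
Step 3: Sum all mapped values = 75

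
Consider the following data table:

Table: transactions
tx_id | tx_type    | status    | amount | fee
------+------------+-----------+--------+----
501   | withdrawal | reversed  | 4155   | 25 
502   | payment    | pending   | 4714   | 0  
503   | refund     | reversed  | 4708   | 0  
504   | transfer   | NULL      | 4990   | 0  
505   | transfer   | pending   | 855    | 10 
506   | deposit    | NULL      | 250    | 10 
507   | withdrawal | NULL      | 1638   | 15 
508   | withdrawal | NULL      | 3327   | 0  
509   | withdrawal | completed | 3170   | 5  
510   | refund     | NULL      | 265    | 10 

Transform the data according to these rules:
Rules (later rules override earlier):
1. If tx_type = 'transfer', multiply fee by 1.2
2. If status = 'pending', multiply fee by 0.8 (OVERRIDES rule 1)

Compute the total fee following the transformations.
73.0

Step 1: Rule 2 takes priority for records with status = 'pending'
  - 2 records: 10 × 0.8 = 8.0
Step 2: Rule 1 applies to remaining records with tx_type = 'transfer'
  - 1 records: 0 × 1.2 = 0.0
Step 3: Other records unchanged: 65
Step 4: Final sum = 8.0 + 0.0 + 65 = 73.0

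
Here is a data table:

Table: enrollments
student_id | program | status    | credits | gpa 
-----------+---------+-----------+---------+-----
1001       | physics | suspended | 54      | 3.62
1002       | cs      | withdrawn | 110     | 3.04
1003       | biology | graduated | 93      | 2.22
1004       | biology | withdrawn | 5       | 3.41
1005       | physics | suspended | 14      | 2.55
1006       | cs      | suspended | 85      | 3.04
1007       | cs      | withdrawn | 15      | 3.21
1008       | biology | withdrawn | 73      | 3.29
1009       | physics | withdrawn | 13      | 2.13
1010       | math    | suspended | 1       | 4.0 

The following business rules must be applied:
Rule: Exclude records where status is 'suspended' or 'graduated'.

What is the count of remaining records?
5

Step 1: Count records to exclude
  - 4 (suspended) + 1 (graduated) = 5 records
Step 2: Total records: 10
Step 3: Remaining = 10 - 5 = 5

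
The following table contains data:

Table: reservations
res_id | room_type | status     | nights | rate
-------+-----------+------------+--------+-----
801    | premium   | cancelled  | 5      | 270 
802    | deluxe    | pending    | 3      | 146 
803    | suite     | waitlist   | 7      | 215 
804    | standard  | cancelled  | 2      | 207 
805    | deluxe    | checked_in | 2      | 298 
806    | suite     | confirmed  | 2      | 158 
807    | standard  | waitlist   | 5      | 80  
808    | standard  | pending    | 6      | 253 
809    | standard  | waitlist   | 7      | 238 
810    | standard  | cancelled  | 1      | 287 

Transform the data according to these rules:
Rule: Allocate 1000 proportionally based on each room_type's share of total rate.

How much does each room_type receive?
deluxe: 206.32, premium: 125.46, standard: 494.89, suite: 173.33

Step 1: Calculate total rate = 2152
Step 2: Calculate each room_type's proportion:
  deluxe: 444/2152 = 20.63% → 206.32
  premium: 270/2152 = 12.55% → 125.46
  standard: 1065/2152 = 49.49% → 494.89
  suite: 373/2152 = 17.33% → 173.33
Step 3: Verify: sum of allocations ≈ 1000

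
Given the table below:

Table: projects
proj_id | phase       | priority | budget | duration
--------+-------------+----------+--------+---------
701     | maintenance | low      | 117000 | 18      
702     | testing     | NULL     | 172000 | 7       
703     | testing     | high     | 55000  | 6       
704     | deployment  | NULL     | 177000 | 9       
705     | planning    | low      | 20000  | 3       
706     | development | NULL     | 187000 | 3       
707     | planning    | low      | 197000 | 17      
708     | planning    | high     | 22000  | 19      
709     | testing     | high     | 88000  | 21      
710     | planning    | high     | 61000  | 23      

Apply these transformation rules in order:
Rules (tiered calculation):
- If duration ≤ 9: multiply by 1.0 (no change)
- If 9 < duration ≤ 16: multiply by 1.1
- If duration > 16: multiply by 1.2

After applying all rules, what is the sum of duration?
145.6

Step 1: Tier 1 (duration ≤ 9): 5 records, sum = 28 × 1.0 = 28.0
Step 2: Tier 2 (9 < duration ≤ 16): 0 records, sum = 0 × 1.1 = 0.0
Step 3: Tier 3 (duration > 16): 5 records, sum = 98 × 1.2 = 117.6
Step 4: Final sum = 28.0 + 0.0 + 117.6 = 145.6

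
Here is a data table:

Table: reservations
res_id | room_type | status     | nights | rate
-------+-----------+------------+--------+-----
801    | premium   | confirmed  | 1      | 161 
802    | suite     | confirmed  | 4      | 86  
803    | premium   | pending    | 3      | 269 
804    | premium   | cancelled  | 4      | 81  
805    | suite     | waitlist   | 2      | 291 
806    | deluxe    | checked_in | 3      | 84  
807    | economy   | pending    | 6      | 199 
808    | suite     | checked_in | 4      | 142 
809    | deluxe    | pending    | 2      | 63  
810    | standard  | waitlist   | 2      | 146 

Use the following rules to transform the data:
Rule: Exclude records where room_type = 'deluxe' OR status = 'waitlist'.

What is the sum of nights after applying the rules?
22

Step 1: Find records where room_type = 'deluxe' OR status = 'waitlist'
Step 2: 4 records match, summing to 9
Step 3: Original sum: 31
Step 4: Remaining sum = 31 - 9 = 22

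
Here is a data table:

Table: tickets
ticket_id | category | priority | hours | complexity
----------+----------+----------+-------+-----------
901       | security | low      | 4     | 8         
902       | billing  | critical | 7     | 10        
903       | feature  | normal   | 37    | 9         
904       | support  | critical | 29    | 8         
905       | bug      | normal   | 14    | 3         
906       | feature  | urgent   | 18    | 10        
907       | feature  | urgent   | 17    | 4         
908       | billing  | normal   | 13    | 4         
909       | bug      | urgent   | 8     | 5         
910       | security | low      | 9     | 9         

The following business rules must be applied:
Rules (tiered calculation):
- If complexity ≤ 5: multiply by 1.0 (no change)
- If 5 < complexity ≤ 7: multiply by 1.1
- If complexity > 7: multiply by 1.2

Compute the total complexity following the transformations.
80.8

Step 1: Tier 1 (complexity ≤ 5): 4 records, sum = 16 × 1.0 = 16.0
Step 2: Tier 2 (5 < complexity ≤ 7): 0 records, sum = 0 × 1.1 = 0.0
Step 3: Tier 3 (complexity > 7): 6 records, sum = 54 × 1.2 = 64.8
Step 4: Final sum = 16.0 + 0.0 + 64.8 = 80.8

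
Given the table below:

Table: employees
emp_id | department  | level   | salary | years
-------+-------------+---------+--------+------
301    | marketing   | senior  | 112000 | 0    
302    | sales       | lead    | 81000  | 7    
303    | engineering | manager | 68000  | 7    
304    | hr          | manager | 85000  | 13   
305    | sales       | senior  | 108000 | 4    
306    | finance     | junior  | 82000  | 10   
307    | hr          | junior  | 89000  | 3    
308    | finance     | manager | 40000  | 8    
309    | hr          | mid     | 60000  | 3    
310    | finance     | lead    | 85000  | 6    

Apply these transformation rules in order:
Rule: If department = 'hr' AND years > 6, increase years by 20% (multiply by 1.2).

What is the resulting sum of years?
63.6

Step 1: Find records where department = 'hr' AND years > 6
Step 2: 1 records match, summing to 13
Step 3: After multiplier: 13 × 1.2 = 15.6
Step 4: Unaffected records sum: 48
Step 5: Final sum = 15.6 + 48 = 63.6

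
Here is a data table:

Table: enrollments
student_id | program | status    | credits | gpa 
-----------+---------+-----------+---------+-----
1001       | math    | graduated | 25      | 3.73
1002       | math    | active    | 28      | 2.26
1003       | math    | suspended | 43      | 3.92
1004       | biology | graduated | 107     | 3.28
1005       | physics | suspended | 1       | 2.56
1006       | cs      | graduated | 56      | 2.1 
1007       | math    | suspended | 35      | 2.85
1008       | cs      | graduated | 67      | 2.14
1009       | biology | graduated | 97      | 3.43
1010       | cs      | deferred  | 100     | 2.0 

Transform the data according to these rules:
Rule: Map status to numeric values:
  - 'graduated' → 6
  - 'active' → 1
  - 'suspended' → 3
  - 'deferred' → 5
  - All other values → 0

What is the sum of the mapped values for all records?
45

Step 1: Apply mapping to each record
Step 2: Count by status:
  'graduated': 5 records × 6 = 30
  'active': 1 records × 1 = 1
  'suspended': 3 records × 3 = 9
  'deferred': 1 records × 5 = 5
Step 3: Sum all mapped values = 45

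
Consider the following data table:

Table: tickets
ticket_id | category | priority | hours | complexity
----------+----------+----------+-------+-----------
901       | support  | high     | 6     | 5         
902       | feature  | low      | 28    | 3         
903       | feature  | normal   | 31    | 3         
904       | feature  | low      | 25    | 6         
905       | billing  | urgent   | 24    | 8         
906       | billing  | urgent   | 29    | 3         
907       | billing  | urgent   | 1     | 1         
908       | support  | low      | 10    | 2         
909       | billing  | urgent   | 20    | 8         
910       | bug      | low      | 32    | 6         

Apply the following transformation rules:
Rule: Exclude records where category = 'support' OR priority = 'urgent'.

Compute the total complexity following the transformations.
18

Step 1: Find records where category = 'support' OR priority = 'urgent'
Step 2: 6 records match, summing to 27
Step 3: Original sum: 45
Step 4: Remaining sum = 45 - 27 = 18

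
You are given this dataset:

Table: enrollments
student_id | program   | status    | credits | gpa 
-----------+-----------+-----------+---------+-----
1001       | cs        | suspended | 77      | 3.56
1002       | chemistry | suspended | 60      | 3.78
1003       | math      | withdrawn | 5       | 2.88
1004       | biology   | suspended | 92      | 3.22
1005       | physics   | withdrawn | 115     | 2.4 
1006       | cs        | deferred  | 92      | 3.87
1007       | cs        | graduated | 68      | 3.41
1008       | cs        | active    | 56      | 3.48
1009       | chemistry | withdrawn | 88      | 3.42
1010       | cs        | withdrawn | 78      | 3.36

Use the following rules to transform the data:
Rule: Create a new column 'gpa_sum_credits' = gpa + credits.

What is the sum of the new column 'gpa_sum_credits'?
764.38

Step 1: For each record, compute gpa + credits
Example calculations:
  3.56 + 77 = 80.56
  3.78 + 60 = 63.78
  2.88 + 5 = 7.88
  ...
Step 2: Sum all derived values
Step 3: Total = 764.38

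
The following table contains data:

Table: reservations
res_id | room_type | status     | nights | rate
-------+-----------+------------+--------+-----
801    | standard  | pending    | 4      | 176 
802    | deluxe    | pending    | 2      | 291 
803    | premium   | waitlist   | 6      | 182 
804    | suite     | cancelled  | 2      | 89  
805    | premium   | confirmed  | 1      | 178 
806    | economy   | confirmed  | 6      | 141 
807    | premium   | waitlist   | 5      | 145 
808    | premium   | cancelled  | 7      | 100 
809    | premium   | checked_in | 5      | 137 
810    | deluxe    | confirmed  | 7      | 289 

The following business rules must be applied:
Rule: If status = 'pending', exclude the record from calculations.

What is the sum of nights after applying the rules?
39

Step 1: Identify records where status = 'pending'
Step 2: The excluded records sum to 6
Step 3: Original total nights = 45
Step 4: Remaining total = 45 - 6 = 39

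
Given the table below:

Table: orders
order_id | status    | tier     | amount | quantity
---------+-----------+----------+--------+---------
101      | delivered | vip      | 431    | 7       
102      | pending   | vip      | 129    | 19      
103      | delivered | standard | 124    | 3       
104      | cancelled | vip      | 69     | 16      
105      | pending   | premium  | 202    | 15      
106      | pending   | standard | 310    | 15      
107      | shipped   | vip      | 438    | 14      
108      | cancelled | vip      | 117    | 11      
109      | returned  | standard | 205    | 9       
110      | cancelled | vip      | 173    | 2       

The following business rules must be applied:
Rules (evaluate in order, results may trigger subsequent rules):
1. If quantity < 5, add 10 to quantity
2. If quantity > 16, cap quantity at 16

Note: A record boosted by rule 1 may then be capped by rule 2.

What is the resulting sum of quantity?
128

Step 1: Apply rule 1 to records with quantity < 5
  - 2 records get bonus of 10
  - Of these, 0 records then exceed 16 and get capped
Step 2: Apply rule 2 to records with quantity > 16
  - 1 records (original) are capped
Step 3: Calculate final sum = 128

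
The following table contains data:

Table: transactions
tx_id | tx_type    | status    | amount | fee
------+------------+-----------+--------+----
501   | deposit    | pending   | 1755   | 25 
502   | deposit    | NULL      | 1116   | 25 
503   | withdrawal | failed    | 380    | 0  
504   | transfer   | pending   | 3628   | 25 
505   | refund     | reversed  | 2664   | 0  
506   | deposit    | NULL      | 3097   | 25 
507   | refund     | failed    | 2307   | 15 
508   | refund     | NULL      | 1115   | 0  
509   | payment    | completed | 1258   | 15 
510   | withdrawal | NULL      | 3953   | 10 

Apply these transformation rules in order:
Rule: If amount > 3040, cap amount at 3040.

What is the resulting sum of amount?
19715

Step 1: 3 records have amount > 3040
Step 2: These records originally summed to 10678
Step 3: After capping: 3 × 3040 = 9120
Step 4: Unaffected records sum: 10595
Step 5: Final sum = 9120 + 10595 = 19715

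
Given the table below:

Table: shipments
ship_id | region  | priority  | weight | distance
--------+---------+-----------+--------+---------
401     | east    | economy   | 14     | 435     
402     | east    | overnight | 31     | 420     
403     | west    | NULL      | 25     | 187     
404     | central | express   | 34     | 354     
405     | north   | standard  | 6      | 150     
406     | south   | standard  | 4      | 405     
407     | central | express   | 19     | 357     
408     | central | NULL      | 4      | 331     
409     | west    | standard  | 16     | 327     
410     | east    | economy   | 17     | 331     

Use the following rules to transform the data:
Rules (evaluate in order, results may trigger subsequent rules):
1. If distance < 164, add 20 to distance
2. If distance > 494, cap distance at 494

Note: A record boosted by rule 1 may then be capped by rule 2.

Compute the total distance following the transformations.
3317

Step 1: Apply rule 1 to records with distance < 164
  - 1 records get bonus of 20
  - Of these, 0 records then exceed 494 and get capped
Step 2: Apply rule 2 to records with distance > 494
  - 0 records (original) are capped
Step 3: Calculate final sum = 3317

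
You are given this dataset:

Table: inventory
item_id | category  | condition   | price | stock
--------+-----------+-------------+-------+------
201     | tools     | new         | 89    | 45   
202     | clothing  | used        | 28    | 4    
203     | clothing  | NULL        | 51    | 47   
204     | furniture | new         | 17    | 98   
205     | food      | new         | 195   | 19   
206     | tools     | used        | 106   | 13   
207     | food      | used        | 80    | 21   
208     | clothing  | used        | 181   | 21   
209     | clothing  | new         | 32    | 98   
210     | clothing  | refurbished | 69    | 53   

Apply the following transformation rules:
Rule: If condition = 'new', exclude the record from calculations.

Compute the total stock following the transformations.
159

Step 1: Identify records where condition = 'new'
Step 2: The excluded records sum to 260
Step 3: Original total stock = 419
Step 4: Remaining total = 419 - 260 = 159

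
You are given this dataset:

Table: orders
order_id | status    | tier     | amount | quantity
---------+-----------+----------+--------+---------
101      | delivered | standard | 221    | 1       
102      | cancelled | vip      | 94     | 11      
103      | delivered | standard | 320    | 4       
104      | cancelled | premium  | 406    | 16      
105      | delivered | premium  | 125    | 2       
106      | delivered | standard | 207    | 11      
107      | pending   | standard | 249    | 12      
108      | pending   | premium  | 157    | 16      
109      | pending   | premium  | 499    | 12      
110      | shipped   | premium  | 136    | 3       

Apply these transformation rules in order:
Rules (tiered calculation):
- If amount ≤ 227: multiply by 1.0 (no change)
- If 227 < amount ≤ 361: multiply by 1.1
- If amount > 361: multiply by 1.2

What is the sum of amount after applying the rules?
2651.9

Step 1: Tier 1 (amount ≤ 227): 6 records, sum = 940 × 1.0 = 940.0
Step 2: Tier 2 (227 < amount ≤ 361): 2 records, sum = 569 × 1.1 = 625.9
Step 3: Tier 3 (amount > 361): 2 records, sum = 905 × 1.2 = 1086.0
Step 4: Final sum = 940.0 + 625.9 + 1086.0 = 2651.9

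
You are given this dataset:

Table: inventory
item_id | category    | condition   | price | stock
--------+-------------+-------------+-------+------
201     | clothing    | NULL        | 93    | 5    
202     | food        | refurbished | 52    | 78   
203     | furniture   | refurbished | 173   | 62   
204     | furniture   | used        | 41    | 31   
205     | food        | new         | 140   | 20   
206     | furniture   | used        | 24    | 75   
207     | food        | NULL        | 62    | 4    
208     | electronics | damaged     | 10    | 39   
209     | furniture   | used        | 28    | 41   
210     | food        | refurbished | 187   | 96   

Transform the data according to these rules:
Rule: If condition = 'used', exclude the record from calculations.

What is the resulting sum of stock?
304

Step 1: Identify records where condition = 'used'
Step 2: The excluded records sum to 147
Step 3: Original total stock = 451
Step 4: Remaining total = 451 - 147 = 304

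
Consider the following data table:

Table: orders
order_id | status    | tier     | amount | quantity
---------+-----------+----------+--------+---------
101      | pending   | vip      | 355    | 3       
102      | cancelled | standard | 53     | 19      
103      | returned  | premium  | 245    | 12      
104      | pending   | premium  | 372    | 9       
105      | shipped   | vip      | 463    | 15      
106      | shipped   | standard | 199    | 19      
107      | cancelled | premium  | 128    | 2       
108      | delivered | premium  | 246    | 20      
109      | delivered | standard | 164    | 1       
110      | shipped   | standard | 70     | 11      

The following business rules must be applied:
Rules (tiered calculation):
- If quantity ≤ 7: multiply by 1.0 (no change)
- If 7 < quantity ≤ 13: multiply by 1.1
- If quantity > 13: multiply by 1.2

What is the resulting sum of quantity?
128.8

Step 1: Tier 1 (quantity ≤ 7): 3 records, sum = 6 × 1.0 = 6.0
Step 2: Tier 2 (7 < quantity ≤ 13): 3 records, sum = 32 × 1.1 = 35.2
Step 3: Tier 3 (quantity > 13): 4 records, sum = 73 × 1.2 = 87.6
Step 4: Final sum = 6.0 + 35.2 + 87.6 = 128.8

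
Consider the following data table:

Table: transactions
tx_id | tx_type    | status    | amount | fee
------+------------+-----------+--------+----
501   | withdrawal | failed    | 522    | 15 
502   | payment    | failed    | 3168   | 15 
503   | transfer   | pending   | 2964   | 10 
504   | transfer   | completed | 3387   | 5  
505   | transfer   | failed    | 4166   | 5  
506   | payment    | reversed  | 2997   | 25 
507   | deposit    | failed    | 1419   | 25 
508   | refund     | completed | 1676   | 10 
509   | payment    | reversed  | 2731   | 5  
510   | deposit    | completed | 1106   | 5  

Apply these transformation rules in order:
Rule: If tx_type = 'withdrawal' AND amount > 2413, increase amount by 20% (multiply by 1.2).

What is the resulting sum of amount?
24136

Step 1: Find records where tx_type = 'withdrawal' AND amount > 2413
Step 2: 0 records match, summing to 0
Step 3: After multiplier: 0 × 1.2 = 0.0
Step 4: Unaffected records sum: 24136
Step 5: Final sum = 0.0 + 24136 = 24136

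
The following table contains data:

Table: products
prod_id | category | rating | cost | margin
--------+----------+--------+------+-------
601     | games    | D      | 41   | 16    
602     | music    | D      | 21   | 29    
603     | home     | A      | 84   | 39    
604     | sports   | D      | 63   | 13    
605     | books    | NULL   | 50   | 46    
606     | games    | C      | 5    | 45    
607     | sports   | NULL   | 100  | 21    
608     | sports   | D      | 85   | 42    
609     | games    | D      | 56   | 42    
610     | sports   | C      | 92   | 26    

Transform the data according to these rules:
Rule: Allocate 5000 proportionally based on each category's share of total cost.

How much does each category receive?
books: 418.76, games: 854.27, home: 703.52, music: 175.88, sports: 2847.57

Step 1: Calculate total cost = 597
Step 2: Calculate each category's proportion:
  books: 50/597 = 8.38% → 418.76
  games: 102/597 = 17.09% → 854.27
  home: 84/597 = 14.07% → 703.52
  music: 21/597 = 3.52% → 175.88
  sports: 340/597 = 56.95% → 2847.57
Step 3: Verify: sum of allocations ≈ 5000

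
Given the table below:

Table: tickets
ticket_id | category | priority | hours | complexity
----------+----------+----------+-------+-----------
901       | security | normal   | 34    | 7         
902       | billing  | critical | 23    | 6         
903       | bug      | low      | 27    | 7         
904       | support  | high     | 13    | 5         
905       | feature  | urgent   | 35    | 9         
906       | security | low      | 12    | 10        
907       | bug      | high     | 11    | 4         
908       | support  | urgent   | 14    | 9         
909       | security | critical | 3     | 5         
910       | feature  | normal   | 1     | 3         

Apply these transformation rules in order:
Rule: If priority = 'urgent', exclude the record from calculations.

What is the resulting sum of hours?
124

Step 1: Identify records where priority = 'urgent'
Step 2: The excluded records sum to 49
Step 3: Original total hours = 173
Step 4: Remaining total = 173 - 49 = 124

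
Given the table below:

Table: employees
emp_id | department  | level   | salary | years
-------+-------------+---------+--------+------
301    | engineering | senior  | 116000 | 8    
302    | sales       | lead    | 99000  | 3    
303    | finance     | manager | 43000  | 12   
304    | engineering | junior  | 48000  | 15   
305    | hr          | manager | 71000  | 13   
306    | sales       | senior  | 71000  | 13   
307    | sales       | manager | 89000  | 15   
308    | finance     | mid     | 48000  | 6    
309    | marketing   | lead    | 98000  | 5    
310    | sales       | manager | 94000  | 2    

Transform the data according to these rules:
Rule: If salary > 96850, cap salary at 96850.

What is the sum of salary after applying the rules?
754550

Step 1: 3 records have salary > 96850
Step 2: These records originally summed to 313000
Step 3: After capping: 3 × 96850 = 290550
Step 4: Unaffected records sum: 464000
Step 5: Final sum = 290550 + 464000 = 754550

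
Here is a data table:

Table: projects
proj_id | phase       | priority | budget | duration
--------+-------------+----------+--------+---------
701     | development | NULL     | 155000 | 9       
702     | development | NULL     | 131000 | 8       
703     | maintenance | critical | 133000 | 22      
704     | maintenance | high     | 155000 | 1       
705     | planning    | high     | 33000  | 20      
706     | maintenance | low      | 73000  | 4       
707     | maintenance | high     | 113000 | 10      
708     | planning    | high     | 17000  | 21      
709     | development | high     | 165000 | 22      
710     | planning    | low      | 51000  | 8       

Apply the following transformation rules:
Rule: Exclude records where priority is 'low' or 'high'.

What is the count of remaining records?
3

Step 1: Count records to exclude
  - 2 (low) + 5 (high) = 7 records
Step 2: Total records: 10
Step 3: Remaining = 10 - 7 = 3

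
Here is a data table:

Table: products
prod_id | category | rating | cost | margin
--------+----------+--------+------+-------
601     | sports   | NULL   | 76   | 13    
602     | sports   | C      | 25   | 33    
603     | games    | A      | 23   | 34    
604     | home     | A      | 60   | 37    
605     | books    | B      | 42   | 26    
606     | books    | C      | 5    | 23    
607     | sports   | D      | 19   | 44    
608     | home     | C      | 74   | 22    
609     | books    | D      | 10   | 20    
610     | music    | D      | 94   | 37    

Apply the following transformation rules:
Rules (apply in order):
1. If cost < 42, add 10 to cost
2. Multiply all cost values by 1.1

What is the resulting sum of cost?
525.8

Step 1: Apply Rule 1 - Add 10 to records with cost < 42
  - 5 records affected: 82 + (5 × 10) = 132
  - Unaffected records: 346
  - Sum after Rule 1: 478
Step 2: Apply Rule 2 - Multiply all by 1.1
  - 478 × 1.1 = 525.8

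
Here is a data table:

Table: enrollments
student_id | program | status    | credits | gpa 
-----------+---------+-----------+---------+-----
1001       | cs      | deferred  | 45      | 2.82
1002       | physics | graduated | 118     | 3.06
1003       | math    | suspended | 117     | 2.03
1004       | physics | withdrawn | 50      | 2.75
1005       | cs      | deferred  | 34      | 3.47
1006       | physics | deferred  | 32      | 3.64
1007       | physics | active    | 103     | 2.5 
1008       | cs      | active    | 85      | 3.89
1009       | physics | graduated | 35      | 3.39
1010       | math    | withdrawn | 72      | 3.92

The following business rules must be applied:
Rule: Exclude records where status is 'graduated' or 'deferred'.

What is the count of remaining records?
5

Step 1: Count records to exclude
  - 2 (graduated) + 3 (deferred) = 5 records
Step 2: Total records: 10
Step 3: Remaining = 10 - 5 = 5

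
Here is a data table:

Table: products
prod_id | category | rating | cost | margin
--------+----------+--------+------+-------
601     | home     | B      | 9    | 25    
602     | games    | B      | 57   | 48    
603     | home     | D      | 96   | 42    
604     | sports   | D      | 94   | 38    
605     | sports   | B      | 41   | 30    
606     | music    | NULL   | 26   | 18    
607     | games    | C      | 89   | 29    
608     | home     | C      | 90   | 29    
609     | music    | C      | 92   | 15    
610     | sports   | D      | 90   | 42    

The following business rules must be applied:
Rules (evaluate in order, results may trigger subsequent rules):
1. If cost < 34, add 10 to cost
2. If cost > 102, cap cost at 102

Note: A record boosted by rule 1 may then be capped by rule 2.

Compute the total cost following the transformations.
704

Step 1: Apply rule 1 to records with cost < 34
  - 2 records get bonus of 10
  - Of these, 0 records then exceed 102 and get capped
Step 2: Apply rule 2 to records with cost > 102
  - 0 records (original) are capped
Step 3: Calculate final sum = 704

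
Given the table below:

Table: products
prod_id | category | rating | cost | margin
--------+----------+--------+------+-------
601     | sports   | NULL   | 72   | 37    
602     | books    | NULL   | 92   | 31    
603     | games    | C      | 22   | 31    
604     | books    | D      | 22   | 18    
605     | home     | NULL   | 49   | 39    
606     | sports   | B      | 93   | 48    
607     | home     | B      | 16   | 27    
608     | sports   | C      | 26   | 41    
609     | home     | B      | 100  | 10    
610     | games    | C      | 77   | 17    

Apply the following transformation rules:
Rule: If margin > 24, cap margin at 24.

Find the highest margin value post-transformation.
24

Step 1: Original maximum margin = 48
Step 2: Apply cap at 24
Step 3: 7 records had margin > 24 and were capped
Step 4: Maximum after transformation = 24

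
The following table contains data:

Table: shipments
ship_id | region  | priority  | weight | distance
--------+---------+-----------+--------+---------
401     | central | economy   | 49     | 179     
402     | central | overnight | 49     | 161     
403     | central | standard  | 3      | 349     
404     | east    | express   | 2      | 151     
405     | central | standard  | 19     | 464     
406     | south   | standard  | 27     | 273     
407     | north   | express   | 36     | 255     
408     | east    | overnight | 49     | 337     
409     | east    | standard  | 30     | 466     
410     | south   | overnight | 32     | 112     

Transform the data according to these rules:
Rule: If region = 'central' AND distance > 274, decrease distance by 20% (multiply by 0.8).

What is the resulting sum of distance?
2584.4

Step 1: Find records where region = 'central' AND distance > 274
Step 2: 2 records match, summing to 813
Step 3: After multiplier: 813 × 0.8 = 650.4
Step 4: Unaffected records sum: 1934
Step 5: Final sum = 650.4 + 1934 = 2584.4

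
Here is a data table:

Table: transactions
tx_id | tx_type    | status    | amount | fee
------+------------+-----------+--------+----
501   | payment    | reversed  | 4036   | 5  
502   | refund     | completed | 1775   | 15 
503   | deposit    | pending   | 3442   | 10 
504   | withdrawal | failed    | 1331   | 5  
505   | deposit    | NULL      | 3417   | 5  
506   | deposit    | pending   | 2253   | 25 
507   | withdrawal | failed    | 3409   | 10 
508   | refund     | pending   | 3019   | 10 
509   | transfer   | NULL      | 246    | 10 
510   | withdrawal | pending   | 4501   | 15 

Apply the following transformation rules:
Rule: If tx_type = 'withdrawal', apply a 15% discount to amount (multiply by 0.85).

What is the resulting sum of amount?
26042.85

Step 1: Records with tx_type = 'withdrawal' have total amount = 9241
Step 2: Apply multiplier: 9241 × 0.85 = 7854.85
Step 3: Other records total: 18188
Step 4: Final sum = 7854.85 + 18188 = 26042.85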